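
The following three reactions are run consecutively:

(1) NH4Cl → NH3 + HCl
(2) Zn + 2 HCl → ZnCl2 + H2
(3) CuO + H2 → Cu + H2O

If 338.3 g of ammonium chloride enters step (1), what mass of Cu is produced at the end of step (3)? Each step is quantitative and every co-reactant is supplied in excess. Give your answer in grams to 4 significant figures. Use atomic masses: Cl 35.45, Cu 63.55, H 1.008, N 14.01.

M(NH4Cl) = 14.01 + 4(1.008) + 35.45 = 53.492 g/mol.
M(Cu) = 63.55 g/mol.
n(NH4Cl) = 338.3 / 53.492 = 6.3243 mol.
Reaction (1): NH4Cl→HCl ratio 1:1 ⇒ n(HCl) = 6.3243 mol.
Reaction (2): HCl→H2 ratio 2:1 ⇒ n(H2) = 3.1622 mol.
Reaction (3): H2→Cu ratio 1:1 ⇒ n(Cu) = 3.1622 mol.
Mass of Cu = 3.1622 × 63.55 = 200.95 g.

201.0 g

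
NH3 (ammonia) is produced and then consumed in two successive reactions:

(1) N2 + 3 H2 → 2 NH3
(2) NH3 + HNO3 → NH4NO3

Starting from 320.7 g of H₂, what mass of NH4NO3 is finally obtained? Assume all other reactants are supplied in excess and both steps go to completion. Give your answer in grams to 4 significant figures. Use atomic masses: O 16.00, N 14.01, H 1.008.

8490 g

M(H2) = 2(1.008) = 2.016 g/mol.
M(NH4NO3) = 2(14.01) + 4(1.008) + 3(16.00) = 80.052 g/mol.
n(H2) = 320.70 / 2.016 = 159.08 mol.
Step 1 gives a 3:2 ratio of H2 to NH3, so n(NH3) = 106.05 mol.
In step 2 the NH3:NH4NO3 ratio is 1:1, so n(NH4NO3) = 106.05 mol.
Mass of NH4NO3 = 106.05 × 80.052 = 8489.6 g.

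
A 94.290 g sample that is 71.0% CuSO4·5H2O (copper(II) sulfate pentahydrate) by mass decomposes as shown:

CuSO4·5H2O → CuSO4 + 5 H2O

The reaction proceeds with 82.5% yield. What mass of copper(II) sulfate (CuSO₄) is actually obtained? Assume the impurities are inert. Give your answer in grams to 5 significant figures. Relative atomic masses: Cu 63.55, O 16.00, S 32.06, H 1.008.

35.305 g

Pure CuSO4·5H2O available = 94.290 g × 0.710 = 66.9459 g.
M(CuSO4·5H2O) = 63.55 + 32.06 + 9(16.00) + 10(1.008) = 249.69 g/mol.
M(CuSO4) = 63.55 + 32.06 + 4(16.00) = 159.61 g/mol.
n(CuSO4·5H2O) = 66.9459 g / 249.69 g/mol = 0.268116 mol.
From the equation the CuSO4·5H2O:CuSO4 mole ratio is 1:1, so n(CuSO4) = 0.268116 × 1/1 = 0.268116 mol.
Mass of CuSO4 = 0.268116 mol × 159.61 g/mol = 42.7940 g.
Actual mass collected = 42.7940 g × 0.825 = 35.3051 g.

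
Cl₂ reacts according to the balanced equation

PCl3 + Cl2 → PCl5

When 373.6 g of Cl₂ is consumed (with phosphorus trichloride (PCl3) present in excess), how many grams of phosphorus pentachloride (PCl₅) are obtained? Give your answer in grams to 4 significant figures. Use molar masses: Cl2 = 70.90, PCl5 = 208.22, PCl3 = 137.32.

1097 g

n(Cl2) = 373.60 g / 70.90 g/mol = 5.2694 mol.
From the equation the Cl2:PCl5 mole ratio is 1:1, so n(PCl5) = 5.2694 × 1/1 = 5.2694 mol.
Mass of PCl5 = 5.2694 mol × 208.22 g/mol = 1097.2 g.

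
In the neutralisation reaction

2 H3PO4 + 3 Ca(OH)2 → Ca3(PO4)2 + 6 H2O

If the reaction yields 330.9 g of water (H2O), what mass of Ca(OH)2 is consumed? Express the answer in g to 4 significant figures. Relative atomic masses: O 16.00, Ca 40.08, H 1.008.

680.5 g

M(H2O) = 2(1.008) + 16.00 = 18.016 g/mol.
M(Ca(OH)2) = 40.08 + 2(16.00) + 2(1.008) = 74.096 g/mol.
n(H2O) = 330.90 g / 18.016 g/mol = 18.367 mol.
From the equation the H2O:Ca(OH)2 mole ratio is 6:3, so n(Ca(OH)2) = 18.367 × 3/6 = 9.1835 mol.
Mass of Ca(OH)2 = 9.1835 mol × 74.096 g/mol = 680.46 g.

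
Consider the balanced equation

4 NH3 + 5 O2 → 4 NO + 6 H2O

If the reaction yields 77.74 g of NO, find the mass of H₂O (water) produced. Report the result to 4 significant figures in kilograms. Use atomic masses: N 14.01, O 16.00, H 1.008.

M(NO) = 14.01 + 16.00 = 30.01 g/mol.
M(H2O) = 2(1.008) + 16.00 = 18.016 g/mol.
n(NO) = 77.740 g / 30.01 g/mol = 2.5905 mol.
From the equation the NO:H2O mole ratio is 4:6, so n(H2O) = 2.5905 × 6/4 = 3.8857 mol.
Mass of H2O = 3.8857 mol × 18.016 g/mol = 70.005 g.
Converting to kg: 70.005 g = 0.07000 kg.

0.07000 kg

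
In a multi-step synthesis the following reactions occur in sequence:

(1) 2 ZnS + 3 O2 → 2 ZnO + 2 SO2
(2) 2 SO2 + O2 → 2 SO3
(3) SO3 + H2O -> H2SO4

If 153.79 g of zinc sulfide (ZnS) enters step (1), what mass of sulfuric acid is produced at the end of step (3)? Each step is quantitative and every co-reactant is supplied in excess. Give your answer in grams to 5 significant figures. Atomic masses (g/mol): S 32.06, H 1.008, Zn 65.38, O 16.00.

154.79 g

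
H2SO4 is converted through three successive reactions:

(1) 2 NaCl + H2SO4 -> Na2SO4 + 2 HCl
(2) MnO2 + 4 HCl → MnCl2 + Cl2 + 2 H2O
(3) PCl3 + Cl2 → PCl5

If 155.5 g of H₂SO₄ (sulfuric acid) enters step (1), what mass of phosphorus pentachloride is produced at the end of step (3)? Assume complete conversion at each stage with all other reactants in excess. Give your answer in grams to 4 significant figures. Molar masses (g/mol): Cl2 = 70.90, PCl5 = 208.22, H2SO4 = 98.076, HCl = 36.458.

165.1 g

n(H2SO4) = 155.5 / 98.076 = 1.5855 mol.
Reaction (1): H2SO4→HCl ratio 1:2 ⇒ n(HCl) = 3.1710 mol.
Reaction (2): HCl→Cl2 ratio 4:1 ⇒ n(Cl2) = 0.79275 mol.
Reaction (3): Cl2→PCl5 ratio 1:1 ⇒ n(PCl5) = 0.79275 mol.
Mass of PCl5 = 0.79275 × 208.22 = 165.07 g.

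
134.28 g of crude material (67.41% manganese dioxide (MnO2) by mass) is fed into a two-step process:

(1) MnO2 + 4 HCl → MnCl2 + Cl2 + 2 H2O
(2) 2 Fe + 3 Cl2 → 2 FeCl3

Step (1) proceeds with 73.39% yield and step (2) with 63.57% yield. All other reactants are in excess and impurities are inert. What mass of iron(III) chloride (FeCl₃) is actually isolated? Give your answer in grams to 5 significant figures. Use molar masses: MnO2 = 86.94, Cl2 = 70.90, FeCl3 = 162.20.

52.525 g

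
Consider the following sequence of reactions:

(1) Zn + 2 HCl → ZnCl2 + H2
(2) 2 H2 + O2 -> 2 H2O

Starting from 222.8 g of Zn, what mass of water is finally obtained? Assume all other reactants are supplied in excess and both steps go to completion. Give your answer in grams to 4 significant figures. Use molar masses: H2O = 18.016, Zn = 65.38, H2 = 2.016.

n(Zn) = 222.80 / 65.38 = 3.4078 mol.
Step 1 gives a 1:1 ratio of Zn to H2, so n(H2) = 3.4078 mol.
In step 2 the H2:H2O ratio is 2:2, so n(H2O) = 3.4078 mol.
Mass of H2O = 3.4078 × 18.016 = 61.394 g.

61.39 g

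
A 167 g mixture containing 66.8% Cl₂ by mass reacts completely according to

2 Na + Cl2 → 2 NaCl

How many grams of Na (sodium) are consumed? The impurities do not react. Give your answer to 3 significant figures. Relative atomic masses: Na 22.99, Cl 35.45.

72.3 g

Mass of pure Cl2 = 167 g × 0.668 = 111.6 g.
M(Cl2) = 2(35.45) = 70.90 g/mol.
M(Na) = 22.99 g/mol.
n(Cl2) = 111.6 g / 70.90 g/mol = 1.573 mol.
From the equation the Cl2:Na mole ratio is 1:2, so n(Na) = 1.573 × 2/1 = 3.147 mol.
Mass of Na = 3.147 mol × 22.99 g/mol = 72.35 g.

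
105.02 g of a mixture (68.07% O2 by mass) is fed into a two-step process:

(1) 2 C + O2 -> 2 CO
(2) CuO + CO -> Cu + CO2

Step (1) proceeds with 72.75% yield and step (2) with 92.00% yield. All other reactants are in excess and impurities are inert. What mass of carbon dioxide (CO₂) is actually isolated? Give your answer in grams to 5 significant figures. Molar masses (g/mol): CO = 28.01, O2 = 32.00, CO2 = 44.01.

131.61 g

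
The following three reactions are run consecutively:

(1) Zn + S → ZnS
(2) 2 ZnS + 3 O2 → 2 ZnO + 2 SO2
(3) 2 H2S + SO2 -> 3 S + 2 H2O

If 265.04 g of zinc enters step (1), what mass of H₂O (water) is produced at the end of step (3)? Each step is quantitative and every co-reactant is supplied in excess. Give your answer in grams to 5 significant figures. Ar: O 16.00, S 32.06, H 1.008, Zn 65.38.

146.07 g

M(Zn) = 65.38 g/mol.
M(H2O) = 2(1.008) + 16.00 = 18.016 g/mol.
n(Zn) = 265.04 / 65.38 = 4.05384 mol.
Reaction (1): Zn→ZnS ratio 1:1 ⇒ n(ZnS) = 4.05384 mol.
Reaction (2): ZnS→SO2 ratio 2:2 ⇒ n(SO2) = 4.05384 mol.
Reaction (3): SO2→H2O ratio 1:2 ⇒ n(H2O) = 8.10768 mol.
Mass of H2O = 8.10768 × 18.016 = 146.068 g.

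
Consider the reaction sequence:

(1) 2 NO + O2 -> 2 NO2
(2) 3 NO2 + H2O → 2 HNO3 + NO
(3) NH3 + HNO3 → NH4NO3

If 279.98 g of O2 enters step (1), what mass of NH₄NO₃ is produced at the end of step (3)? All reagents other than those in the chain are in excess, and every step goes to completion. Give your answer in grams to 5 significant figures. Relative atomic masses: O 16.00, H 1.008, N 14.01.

933.87 g

M(O2) = 2(16.00) = 32.00 g/mol.
M(NH4NO3) = 2(14.01) + 4(1.008) + 3(16.00) = 80.052 g/mol.
n(O2) = 279.98 / 32.00 = 8.74938 mol.
Reaction (1): O2→NO2 ratio 1:2 ⇒ n(NO2) = 17.4988 mol.
Reaction (2): NO2→HNO3 ratio 3:2 ⇒ n(HNO3) = 11.6658 mol.
Reaction (3): HNO3→NH4NO3 ratio 1:1 ⇒ n(NH4NO3) = 11.6658 mol.
Mass of NH4NO3 = 11.6658 × 80.052 = 933.873 g.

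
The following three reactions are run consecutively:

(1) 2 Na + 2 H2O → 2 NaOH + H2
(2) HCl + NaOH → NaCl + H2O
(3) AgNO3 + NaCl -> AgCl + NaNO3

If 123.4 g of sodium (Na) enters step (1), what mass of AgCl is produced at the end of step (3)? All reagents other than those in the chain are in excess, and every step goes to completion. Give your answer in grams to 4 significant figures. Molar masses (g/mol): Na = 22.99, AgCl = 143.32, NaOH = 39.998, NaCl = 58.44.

769.3 g

n(Na) = 123.4 / 22.99 = 5.3676 mol.
Reaction (1): Na→NaOH ratio 2:2 ⇒ n(NaOH) = 5.3676 mol.
Reaction (2): NaOH→NaCl ratio 1:1 ⇒ n(NaCl) = 5.3676 mol.
Reaction (3): NaCl→AgCl ratio 1:1 ⇒ n(AgCl) = 5.3676 mol.
Mass of AgCl = 5.3676 × 143.32 = 769.28 g.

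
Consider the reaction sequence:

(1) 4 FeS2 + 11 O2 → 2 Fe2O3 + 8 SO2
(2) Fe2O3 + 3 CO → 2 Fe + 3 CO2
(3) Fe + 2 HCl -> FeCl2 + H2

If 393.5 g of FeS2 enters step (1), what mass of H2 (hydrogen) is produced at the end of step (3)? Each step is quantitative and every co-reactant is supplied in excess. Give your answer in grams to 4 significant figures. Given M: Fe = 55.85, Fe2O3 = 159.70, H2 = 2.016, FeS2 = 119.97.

6.612 g

n(FeS2) = 393.5 / 119.97 = 3.2800 mol.
Reaction (1): FeS2→Fe2O3 ratio 4:2 ⇒ n(Fe2O3) = 1.6400 mol.
Reaction (2): Fe2O3→Fe ratio 1:2 ⇒ n(Fe) = 3.2800 mol.
Reaction (3): Fe→H2 ratio 1:1 ⇒ n(H2) = 3.2800 mol.
Mass of H2 = 3.2800 × 2.016 = 6.6125 g.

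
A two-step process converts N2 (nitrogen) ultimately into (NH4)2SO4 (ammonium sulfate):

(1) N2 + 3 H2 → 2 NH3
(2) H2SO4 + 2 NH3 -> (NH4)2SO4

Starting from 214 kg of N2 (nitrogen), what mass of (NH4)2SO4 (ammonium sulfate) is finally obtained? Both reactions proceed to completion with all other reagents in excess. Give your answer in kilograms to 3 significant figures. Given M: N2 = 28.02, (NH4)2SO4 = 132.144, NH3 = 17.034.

1010 kg

214 kg = 214000 g.
n(N2) = 214000 / 28.02 = 7637 mol.
Step 1 gives a 1:2 ratio of N2 to NH3, so n(NH3) = 15270 mol.
In step 2 the NH3:(NH4)2SO4 ratio is 2:1, so n((NH4)2SO4) = 7637 mol.
Mass of (NH4)2SO4 = 7637 × 132.144 = 1.009 × 10^6 g = 1010 kg.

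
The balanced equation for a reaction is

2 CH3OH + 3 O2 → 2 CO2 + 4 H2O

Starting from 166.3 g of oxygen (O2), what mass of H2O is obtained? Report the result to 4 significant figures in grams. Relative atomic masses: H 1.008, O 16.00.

124.8 g

M(O2) = 2(16.00) = 32.00 g/mol.
M(H2O) = 2(1.008) + 16.00 = 18.016 g/mol.
n(O2) = 166.30 g / 32.00 g/mol = 5.1969 mol.
From the equation the O2:H2O mole ratio is 3:4, so n(H2O) = 5.1969 × 4/3 = 6.9292 mol.
Mass of H2O = 6.9292 mol × 18.016 g/mol = 124.84 g.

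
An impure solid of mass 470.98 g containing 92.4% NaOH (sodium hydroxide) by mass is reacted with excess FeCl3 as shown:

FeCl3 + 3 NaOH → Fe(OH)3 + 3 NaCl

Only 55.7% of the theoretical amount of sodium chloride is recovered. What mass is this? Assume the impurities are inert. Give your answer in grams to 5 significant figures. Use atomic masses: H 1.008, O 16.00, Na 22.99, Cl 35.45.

354.16 g

Pure NaOH available = 470.98 g × 0.924 = 435.186 g.
M(NaOH) = 22.99 + 16.00 + 1.008 = 39.998 g/mol.
M(NaCl) = 22.99 + 35.45 = 58.44 g/mol.
n(NaOH) = 435.186 g / 39.998 g/mol = 10.8802 mol.
From the equation the NaOH:NaCl mole ratio is 3:3, so n(NaCl) = 10.8802 × 3/3 = 10.8802 mol.
Mass of NaCl = 10.8802 mol × 58.44 g/mol = 635.838 g.
Actual mass collected = 635.838 g × 0.557 = 354.162 g.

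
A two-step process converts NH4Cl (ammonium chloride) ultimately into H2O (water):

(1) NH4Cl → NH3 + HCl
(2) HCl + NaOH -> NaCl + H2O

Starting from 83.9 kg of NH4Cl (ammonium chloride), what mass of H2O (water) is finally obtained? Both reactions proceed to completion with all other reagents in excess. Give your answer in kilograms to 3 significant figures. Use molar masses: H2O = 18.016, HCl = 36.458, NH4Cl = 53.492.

83.9 kg = 83900 g.
n(NH4Cl) = 83900 / 53.492 = 1568 mol.
Step 1 gives a 1:1 ratio of NH4Cl to HCl, so n(HCl) = 1568 mol.
In step 2 the HCl:H2O ratio is 1:1, so n(H2O) = 1568 mol.
Mass of H2O = 1568 × 18.016 = 28260 g = 28.3 kg.

28.3 kg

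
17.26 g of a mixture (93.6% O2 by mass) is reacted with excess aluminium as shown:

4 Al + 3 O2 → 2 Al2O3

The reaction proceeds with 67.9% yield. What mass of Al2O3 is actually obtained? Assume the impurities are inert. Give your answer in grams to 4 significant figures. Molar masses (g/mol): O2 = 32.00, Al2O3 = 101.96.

23.30 g

Pure O2 available = 17.26 g × 0.936 = 16.155 g.
n(O2) = 16.155 g / 32.00 g/mol = 0.50486 mol.
From the equation the O2:Al2O3 mole ratio is 3:2, so n(Al2O3) = 0.50486 × 2/3 = 0.33657 mol.
Mass of Al2O3 = 0.33657 mol × 101.96 g/mol = 34.317 g.
Actual mass collected = 34.317 g × 0.679 = 23.301 g.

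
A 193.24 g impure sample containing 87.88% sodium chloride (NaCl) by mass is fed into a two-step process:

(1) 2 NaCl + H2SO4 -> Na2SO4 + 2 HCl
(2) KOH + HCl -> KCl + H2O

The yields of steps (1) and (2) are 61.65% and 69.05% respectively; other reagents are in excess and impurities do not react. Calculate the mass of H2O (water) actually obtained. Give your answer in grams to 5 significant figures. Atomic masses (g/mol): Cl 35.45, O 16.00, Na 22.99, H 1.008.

22.286 g

Pure NaCl = 193.24 × 0.8788 = 169.819 g.
M(NaCl) = 22.99 + 35.45 = 58.44 g/mol.
M(H2O) = 2(1.008) + 16.00 = 18.016 g/mol.
n(NaCl) = 169.819 / 58.44 = 2.90587 mol.
Step 1 (NaCl:HCl = 2:2): theoretical n(HCl) = 2.90587 mol; at 61.65% yield, n(HCl) = 1.79147 mol.
Step 2 (HCl:H2O = 1:1): theoretical n(H2O) = 1.79147 mol, so theoretical mass = 1.79147 × 18.016 = 32.2752 g.
At 69.05% yield, actual mass of H2O = 32.2752 × 0.6905 = 22.2860 g.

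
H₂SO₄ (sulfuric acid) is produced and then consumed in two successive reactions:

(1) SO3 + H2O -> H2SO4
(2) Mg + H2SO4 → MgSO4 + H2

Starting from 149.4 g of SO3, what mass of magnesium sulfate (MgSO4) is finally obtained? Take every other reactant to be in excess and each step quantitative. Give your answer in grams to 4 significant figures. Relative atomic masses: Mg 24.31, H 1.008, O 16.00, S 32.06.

224.6 g

M(SO3) = 32.06 + 3(16.00) = 80.06 g/mol.
M(MgSO4) = 24.31 + 32.06 + 4(16.00) = 120.37 g/mol.
n(SO3) = 149.40 / 80.06 = 1.8661 mol.
Step 1 gives a 1:1 ratio of SO3 to H2SO4, so n(H2SO4) = 1.8661 mol.
In step 2 the H2SO4:MgSO4 ratio is 1:1, so n(MgSO4) = 1.8661 mol.
Mass of MgSO4 = 1.8661 × 120.37 = 224.62 g.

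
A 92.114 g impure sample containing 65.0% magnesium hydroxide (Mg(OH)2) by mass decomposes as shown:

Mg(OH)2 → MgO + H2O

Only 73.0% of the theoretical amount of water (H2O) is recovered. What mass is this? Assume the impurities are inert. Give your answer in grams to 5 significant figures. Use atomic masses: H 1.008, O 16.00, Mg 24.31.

13.501 g

Pure Mg(OH)2 available = 92.114 g × 0.650 = 59.8741 g.
M(Mg(OH)2) = 24.31 + 2(16.00) + 2(1.008) = 58.326 g/mol.
M(H2O) = 2(1.008) + 16.00 = 18.016 g/mol.
n(Mg(OH)2) = 59.8741 g / 58.326 g/mol = 1.02654 mol.
From the equation the Mg(OH)2:H2O mole ratio is 1:1, so n(H2O) = 1.02654 × 1/1 = 1.02654 mol.
Mass of H2O = 1.02654 mol × 18.016 g/mol = 18.4942 g.
Actual mass collected = 18.4942 g × 0.730 = 13.5008 g.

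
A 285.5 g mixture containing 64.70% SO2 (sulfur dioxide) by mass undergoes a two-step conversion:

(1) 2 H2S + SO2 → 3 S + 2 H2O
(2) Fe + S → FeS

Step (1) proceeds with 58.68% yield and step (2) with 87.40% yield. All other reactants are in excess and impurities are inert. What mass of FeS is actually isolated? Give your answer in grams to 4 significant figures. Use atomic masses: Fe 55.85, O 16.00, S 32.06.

Pure SO2 = 285.5 × 0.6470 = 184.72 g.
M(SO2) = 32.06 + 2(16.00) = 64.06 g/mol.
M(FeS) = 55.85 + 32.06 = 87.91 g/mol.
n(SO2) = 184.72 / 64.06 = 2.8835 mol.
Step 1 (SO2:S = 1:3): theoretical n(S) = 8.6506 mol; at 58.68% yield, n(S) = 5.0762 mol.
Step 2 (S:FeS = 1:1): theoretical n(FeS) = 5.0762 mol, so theoretical mass = 5.0762 × 87.91 = 446.24 g.
At 87.40% yield, actual mass of FeS = 446.24 × 0.8740 = 390.02 g.

390.0 g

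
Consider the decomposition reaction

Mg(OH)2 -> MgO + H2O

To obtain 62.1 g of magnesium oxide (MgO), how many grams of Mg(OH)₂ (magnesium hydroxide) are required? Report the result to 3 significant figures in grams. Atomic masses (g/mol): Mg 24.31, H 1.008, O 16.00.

M(MgO) = 24.31 + 16.00 = 40.31 g/mol.
M(Mg(OH)2) = 24.31 + 2(16.00) + 2(1.008) = 58.326 g/mol.
n(MgO) = 62.10 g / 40.31 g/mol = 1.541 mol.
From the equation the MgO:Mg(OH)2 mole ratio is 1:1, so n(Mg(OH)2) = 1.541 × 1/1 = 1.541 mol.
Mass of Mg(OH)2 = 1.541 mol × 58.326 g/mol = 89.85 g.

89.9 g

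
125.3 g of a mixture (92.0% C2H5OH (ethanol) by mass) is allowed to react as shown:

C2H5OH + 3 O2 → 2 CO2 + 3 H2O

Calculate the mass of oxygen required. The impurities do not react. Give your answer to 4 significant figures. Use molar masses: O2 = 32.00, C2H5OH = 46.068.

Mass of pure C2H5OH = 125.3 g × 0.920 = 115.28 g.
n(C2H5OH) = 115.28 g / 46.068 g/mol = 2.5023 mol.
From the equation the C2H5OH:O2 mole ratio is 1:3, so n(O2) = 2.5023 × 3/1 = 7.5069 mol.
Mass of O2 = 7.5069 mol × 32.00 g/mol = 240.22 g.

240.2 g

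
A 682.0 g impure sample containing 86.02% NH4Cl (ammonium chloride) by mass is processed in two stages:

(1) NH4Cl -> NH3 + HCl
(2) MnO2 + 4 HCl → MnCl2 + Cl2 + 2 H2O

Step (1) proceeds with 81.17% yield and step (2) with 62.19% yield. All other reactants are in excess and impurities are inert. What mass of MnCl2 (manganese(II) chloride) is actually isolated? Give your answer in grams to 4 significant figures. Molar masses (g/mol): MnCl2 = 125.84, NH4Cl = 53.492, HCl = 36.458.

174.2 g

Pure NH4Cl = 682.0 × 0.8602 = 586.66 g.
n(NH4Cl) = 586.66 / 53.492 = 10.967 mol.
Step 1 (NH4Cl:HCl = 1:1): theoretical n(HCl) = 10.967 mol; at 81.17% yield, n(HCl) = 8.9021 mol.
Step 2 (HCl:MnCl2 = 4:1): theoretical n(MnCl2) = 2.2255 mol, so theoretical mass = 2.2255 × 125.84 = 280.06 g.
At 62.19% yield, actual mass of MnCl2 = 280.06 × 0.6219 = 174.17 g.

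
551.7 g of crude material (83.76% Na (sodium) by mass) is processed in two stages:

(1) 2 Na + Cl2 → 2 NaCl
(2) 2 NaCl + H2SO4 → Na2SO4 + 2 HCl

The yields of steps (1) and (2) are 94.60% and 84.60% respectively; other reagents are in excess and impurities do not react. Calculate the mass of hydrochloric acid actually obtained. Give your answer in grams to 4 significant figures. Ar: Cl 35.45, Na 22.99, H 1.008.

586.5 g

Pure Na = 551.7 × 0.8376 = 462.10 g.
M(Na) = 22.99 g/mol.
M(HCl) = 1.008 + 35.45 = 36.458 g/mol.
n(Na) = 462.10 / 22.99 = 20.100 mol.
Step 1 (Na:NaCl = 2:2): theoretical n(NaCl) = 20.100 mol; at 94.60% yield, n(NaCl) = 19.015 mol.
Step 2 (NaCl:HCl = 2:2): theoretical n(HCl) = 19.015 mol, so theoretical mass = 19.015 × 36.458 = 693.24 g.
At 84.60% yield, actual mass of HCl = 693.24 × 0.8460 = 586.48 g.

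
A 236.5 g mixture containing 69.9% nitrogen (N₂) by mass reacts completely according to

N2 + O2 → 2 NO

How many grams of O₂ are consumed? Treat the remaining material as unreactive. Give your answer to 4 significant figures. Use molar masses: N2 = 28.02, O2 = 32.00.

188.8 g

Mass of pure N2 = 236.5 g × 0.699 = 165.31 g.
n(N2) = 165.31 g / 28.02 g/mol = 5.8998 mol.
From the equation the N2:O2 mole ratio is 1:1, so n(O2) = 5.8998 × 1/1 = 5.8998 mol.
Mass of O2 = 5.8998 mol × 32.00 g/mol = 188.79 g.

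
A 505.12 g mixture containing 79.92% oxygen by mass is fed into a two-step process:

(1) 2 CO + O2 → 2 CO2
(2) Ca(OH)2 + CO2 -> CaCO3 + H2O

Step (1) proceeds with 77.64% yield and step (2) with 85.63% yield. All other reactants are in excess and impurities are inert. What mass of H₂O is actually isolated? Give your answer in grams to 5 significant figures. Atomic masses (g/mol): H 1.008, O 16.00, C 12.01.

Pure O2 = 505.12 × 0.7992 = 403.692 g.
M(O2) = 2(16.00) = 32.00 g/mol.
M(H2O) = 2(1.008) + 16.00 = 18.016 g/mol.
n(O2) = 403.692 / 32.00 = 12.6154 mol.
Step 1 (O2:CO2 = 1:2): theoretical n(CO2) = 25.2307 mol; at 77.64% yield, n(CO2) = 19.5891 mol.
Step 2 (CO2:H2O = 1:1): theoretical n(H2O) = 19.5891 mol, so theoretical mass = 19.5891 × 18.016 = 352.918 g.
At 85.63% yield, actual mass of H2O = 352.918 × 0.8563 = 302.204 g.

302.20 g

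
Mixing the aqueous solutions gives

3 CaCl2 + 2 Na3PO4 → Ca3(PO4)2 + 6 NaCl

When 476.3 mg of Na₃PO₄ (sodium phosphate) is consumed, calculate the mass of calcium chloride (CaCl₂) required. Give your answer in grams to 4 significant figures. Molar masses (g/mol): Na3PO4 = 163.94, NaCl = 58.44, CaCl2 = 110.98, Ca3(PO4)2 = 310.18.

0.4837 g

Convert: 476.3 mg = 0.47630 g.
n(Na3PO4) = 0.47630 g / 163.94 g/mol = 0.0029053 mol.
From the equation the Na3PO4:CaCl2 mole ratio is 2:3, so n(CaCl2) = 0.0029053 × 3/2 = 0.0043580 mol.
Mass of CaCl2 = 0.0043580 mol × 110.98 g/mol = 0.48365 g.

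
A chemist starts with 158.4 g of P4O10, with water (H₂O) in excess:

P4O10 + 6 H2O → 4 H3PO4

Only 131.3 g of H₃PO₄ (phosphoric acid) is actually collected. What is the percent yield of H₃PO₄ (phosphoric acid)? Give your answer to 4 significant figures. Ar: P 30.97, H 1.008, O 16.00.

60.03 %

M(P4O10) = 4(30.97) + 10(16.00) = 283.88 g/mol.
M(H3PO4) = 3(1.008) + 30.97 + 4(16.00) = 97.994 g/mol.
n(P4O10) = 158.40 g / 283.88 g/mol = 0.55798 mol.
From the equation the P4O10:H3PO4 mole ratio is 1:4, so n(H3PO4) = 0.55798 × 4/1 = 2.2319 mol.
Mass of H3PO4 = 2.2319 mol × 97.994 g/mol = 218.72 g.
This is the theoretical yield. Percent yield = 131.3 g / 218.72 g × 100% = 60.032%.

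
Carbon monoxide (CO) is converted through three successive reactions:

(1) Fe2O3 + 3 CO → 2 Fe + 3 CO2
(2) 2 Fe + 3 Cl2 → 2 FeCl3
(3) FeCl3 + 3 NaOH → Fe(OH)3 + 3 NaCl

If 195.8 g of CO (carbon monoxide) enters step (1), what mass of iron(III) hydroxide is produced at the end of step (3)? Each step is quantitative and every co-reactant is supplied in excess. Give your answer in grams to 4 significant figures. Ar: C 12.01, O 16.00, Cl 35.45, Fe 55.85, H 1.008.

498.1 g

M(CO) = 12.01 + 16.00 = 28.01 g/mol.
M(Fe(OH)3) = 55.85 + 3(16.00) + 3(1.008) = 106.874 g/mol.
n(CO) = 195.8 / 28.01 = 6.9904 mol.
Reaction (1): CO→Fe ratio 3:2 ⇒ n(Fe) = 4.6602 mol.
Reaction (2): Fe→FeCl3 ratio 2:2 ⇒ n(FeCl3) = 4.6602 mol.
Reaction (3): FeCl3→Fe(OH)3 ratio 1:1 ⇒ n(Fe(OH)3) = 4.6602 mol.
Mass of Fe(OH)3 = 4.6602 × 106.874 = 498.06 g.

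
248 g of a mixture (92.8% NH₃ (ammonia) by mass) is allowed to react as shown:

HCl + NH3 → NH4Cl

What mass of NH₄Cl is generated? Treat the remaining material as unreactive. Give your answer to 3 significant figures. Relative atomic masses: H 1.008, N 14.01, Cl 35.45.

Mass of pure NH3 = 248 g × 0.928 = 230.1 g.
M(NH3) = 14.01 + 3(1.008) = 17.034 g/mol.
M(NH4Cl) = 14.01 + 4(1.008) + 35.45 = 53.492 g/mol.
n(NH3) = 230.1 g / 17.034 g/mol = 13.51 mol.
From the equation the NH3:NH4Cl mole ratio is 1:1, so n(NH4Cl) = 13.51 × 1/1 = 13.51 mol.
Mass of NH4Cl = 13.51 mol × 53.492 g/mol = 722.7 g.

723 g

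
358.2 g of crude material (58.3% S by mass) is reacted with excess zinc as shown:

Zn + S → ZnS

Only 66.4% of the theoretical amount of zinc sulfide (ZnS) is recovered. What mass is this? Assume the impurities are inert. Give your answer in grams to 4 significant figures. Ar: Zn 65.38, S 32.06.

Pure S available = 358.2 g × 0.583 = 208.83 g.
M(S) = 32.06 g/mol.
M(ZnS) = 65.38 + 32.06 = 97.44 g/mol.
n(S) = 208.83 g / 32.06 g/mol = 6.5137 mol.
From the equation the S:ZnS mole ratio is 1:1, so n(ZnS) = 6.5137 × 1/1 = 6.5137 mol.
Mass of ZnS = 6.5137 mol × 97.44 g/mol = 634.70 g.
Actual mass collected = 634.70 g × 0.664 = 421.44 g.

421.4 g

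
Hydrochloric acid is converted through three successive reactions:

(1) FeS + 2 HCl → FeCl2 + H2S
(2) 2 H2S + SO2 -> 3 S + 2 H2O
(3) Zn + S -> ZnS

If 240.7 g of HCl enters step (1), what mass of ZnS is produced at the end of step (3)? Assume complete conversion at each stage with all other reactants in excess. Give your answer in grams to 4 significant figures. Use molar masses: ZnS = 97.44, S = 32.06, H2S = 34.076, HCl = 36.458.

n(HCl) = 240.7 / 36.458 = 6.6021 mol.
Reaction (1): HCl→H2S ratio 2:1 ⇒ n(H2S) = 3.3011 mol.
Reaction (2): H2S→S ratio 2:3 ⇒ n(S) = 4.9516 mol.
Reaction (3): S→ZnS ratio 1:1 ⇒ n(ZnS) = 4.9516 mol.
Mass of ZnS = 4.9516 × 97.44 = 482.48 g.

482.5 g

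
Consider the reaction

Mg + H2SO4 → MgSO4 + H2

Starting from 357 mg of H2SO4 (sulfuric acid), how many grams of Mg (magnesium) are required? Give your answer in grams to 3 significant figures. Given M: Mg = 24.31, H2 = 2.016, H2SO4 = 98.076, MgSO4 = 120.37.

Convert: 357 mg = 0.3570 g.
n(H2SO4) = 0.3570 g / 98.076 g/mol = 0.003640 mol.
From the equation the H2SO4:Mg mole ratio is 1:1, so n(Mg) = 0.003640 × 1/1 = 0.003640 mol.
Mass of Mg = 0.003640 mol × 24.31 g/mol = 0.08849 g.

0.0885 g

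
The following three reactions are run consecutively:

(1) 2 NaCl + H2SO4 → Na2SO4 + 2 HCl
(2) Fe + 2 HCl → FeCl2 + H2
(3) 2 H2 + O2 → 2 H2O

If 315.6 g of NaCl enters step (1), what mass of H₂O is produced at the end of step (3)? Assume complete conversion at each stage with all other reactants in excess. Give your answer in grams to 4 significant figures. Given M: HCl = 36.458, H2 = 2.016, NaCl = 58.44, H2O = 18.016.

n(NaCl) = 315.6 / 58.44 = 5.4004 mol.
Reaction (1): NaCl→HCl ratio 2:2 ⇒ n(HCl) = 5.4004 mol.
Reaction (2): HCl→H2 ratio 2:1 ⇒ n(H2) = 2.7002 mol.
Reaction (3): H2→H2O ratio 2:2 ⇒ n(H2O) = 2.7002 mol.
Mass of H2O = 2.7002 × 18.016 = 48.647 g.

48.65 g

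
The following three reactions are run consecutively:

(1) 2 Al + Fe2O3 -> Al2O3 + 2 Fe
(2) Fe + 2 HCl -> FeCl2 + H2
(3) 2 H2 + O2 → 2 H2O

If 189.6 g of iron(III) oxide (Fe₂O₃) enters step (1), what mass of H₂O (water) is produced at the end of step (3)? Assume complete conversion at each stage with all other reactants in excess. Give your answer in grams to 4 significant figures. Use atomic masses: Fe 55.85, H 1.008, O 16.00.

M(Fe2O3) = 2(55.85) + 3(16.00) = 159.70 g/mol.
M(H2O) = 2(1.008) + 16.00 = 18.016 g/mol.
n(Fe2O3) = 189.6 / 159.70 = 1.1872 mol.
Reaction (1): Fe2O3→Fe ratio 1:2 ⇒ n(Fe) = 2.3745 mol.
Reaction (2): Fe→H2 ratio 1:1 ⇒ n(H2) = 2.3745 mol.
Reaction (3): H2→H2O ratio 2:2 ⇒ n(H2O) = 2.3745 mol.
Mass of H2O = 2.3745 × 18.016 = 42.778 g.

42.78 g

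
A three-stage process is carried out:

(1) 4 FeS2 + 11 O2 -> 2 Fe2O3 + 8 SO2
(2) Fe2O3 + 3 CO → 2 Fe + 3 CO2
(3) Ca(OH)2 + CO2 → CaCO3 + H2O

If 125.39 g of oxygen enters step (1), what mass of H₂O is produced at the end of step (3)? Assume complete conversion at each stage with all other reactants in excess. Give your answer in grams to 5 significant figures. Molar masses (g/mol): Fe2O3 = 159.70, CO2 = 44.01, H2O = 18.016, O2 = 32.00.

38.506 g

n(O2) = 125.39 / 32.00 = 3.91844 mol.
Reaction (1): O2→Fe2O3 ratio 11:2 ⇒ n(Fe2O3) = 0.712443 mol.
Reaction (2): Fe2O3→CO2 ratio 1:3 ⇒ n(CO2) = 2.13733 mol.
Reaction (3): CO2→H2O ratio 1:1 ⇒ n(H2O) = 2.13733 mol.
Mass of H2O = 2.13733 × 18.016 = 38.5061 g.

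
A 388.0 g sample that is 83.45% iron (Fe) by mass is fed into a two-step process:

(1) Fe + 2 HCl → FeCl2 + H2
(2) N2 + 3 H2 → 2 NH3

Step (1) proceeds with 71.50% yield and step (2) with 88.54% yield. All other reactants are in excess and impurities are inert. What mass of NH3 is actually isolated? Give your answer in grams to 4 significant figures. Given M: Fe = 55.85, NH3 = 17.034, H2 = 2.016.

41.68 g

Pure Fe = 388.0 × 0.8345 = 323.79 g.
n(Fe) = 323.79 / 55.85 = 5.7974 mol.
Step 1 (Fe:H2 = 1:1): theoretical n(H2) = 5.7974 mol; at 71.50% yield, n(H2) = 4.1452 mol.
Step 2 (H2:NH3 = 3:2): theoretical n(NH3) = 2.7634 mol, so theoretical mass = 2.7634 × 17.034 = 47.072 g.
At 88.54% yield, actual mass of NH3 = 47.072 × 0.8854 = 41.678 g.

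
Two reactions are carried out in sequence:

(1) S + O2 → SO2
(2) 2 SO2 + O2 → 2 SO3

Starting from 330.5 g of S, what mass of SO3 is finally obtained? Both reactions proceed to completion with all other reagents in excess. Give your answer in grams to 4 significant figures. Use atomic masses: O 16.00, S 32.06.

825.3 g

M(S) = 32.06 g/mol.
M(SO3) = 32.06 + 3(16.00) = 80.06 g/mol.
n(S) = 330.50 / 32.06 = 10.309 mol.
Step 1 gives a 1:1 ratio of S to SO2, so n(SO2) = 10.309 mol.
In step 2 the SO2:SO3 ratio is 2:2, so n(SO3) = 10.309 mol.
Mass of SO3 = 10.309 × 80.06 = 825.32 g.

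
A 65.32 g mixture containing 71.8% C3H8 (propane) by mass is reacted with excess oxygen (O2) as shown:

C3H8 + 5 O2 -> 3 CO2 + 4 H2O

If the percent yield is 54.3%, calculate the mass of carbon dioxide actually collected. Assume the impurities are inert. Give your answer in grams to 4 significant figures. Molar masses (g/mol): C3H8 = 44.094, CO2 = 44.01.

76.25 g

Pure C3H8 available = 65.32 g × 0.718 = 46.900 g.
n(C3H8) = 46.900 g / 44.094 g/mol = 1.0636 mol.
From the equation the C3H8:CO2 mole ratio is 1:3, so n(CO2) = 1.0636 × 3/1 = 3.1909 mol.
Mass of CO2 = 3.1909 mol × 44.01 g/mol = 140.43 g.
Actual mass collected = 140.43 g × 0.543 = 76.254 g.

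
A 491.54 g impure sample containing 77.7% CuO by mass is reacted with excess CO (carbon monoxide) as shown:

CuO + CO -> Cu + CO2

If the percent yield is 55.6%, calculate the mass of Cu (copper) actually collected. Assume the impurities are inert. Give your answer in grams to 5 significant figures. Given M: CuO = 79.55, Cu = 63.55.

Pure CuO available = 491.54 g × 0.777 = 381.927 g.
n(CuO) = 381.927 g / 79.55 g/mol = 4.80109 mol.
From the equation the CuO:Cu mole ratio is 1:1, so n(Cu) = 4.80109 × 1/1 = 4.80109 mol.
Mass of Cu = 4.80109 mol × 63.55 g/mol = 305.109 g.
Actual mass collected = 305.109 g × 0.556 = 169.641 g.

169.64 g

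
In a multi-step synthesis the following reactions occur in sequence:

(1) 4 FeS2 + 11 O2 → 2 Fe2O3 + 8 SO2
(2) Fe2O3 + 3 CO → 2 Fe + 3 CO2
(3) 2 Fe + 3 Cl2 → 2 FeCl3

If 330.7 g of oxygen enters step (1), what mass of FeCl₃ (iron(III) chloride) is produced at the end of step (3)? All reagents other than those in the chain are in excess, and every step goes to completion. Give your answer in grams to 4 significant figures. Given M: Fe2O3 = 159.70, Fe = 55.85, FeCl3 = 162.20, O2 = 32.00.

609.5 g

n(O2) = 330.7 / 32.00 = 10.334 mol.
Reaction (1): O2→Fe2O3 ratio 11:2 ⇒ n(Fe2O3) = 1.8790 mol.
Reaction (2): Fe2O3→Fe ratio 1:2 ⇒ n(Fe) = 3.7580 mol.
Reaction (3): Fe→FeCl3 ratio 2:2 ⇒ n(FeCl3) = 3.7580 mol.
Mass of FeCl3 = 3.7580 × 162.20 = 609.54 g.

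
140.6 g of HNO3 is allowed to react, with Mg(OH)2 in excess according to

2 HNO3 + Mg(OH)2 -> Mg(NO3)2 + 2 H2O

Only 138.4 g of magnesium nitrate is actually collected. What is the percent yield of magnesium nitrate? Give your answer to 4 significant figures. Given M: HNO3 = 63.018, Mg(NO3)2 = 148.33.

83.64 %

n(HNO3) = 140.60 g / 63.018 g/mol = 2.2311 mol.
From the equation the HNO3:Mg(NO3)2 mole ratio is 2:1, so n(Mg(NO3)2) = 2.2311 × 1/2 = 1.1156 mol.
Mass of Mg(NO3)2 = 1.1156 mol × 148.33 g/mol = 165.47 g.
This is the theoretical yield. Percent yield = 138.4 g / 165.47 g × 100% = 83.640%.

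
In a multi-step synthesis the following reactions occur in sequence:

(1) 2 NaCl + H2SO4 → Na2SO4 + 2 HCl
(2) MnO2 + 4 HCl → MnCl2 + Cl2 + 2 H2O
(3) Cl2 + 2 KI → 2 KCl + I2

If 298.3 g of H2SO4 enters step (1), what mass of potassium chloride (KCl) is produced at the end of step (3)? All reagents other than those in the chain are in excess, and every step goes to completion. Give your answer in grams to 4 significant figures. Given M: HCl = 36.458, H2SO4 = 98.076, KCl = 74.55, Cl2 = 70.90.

n(H2SO4) = 298.3 / 98.076 = 3.0415 mol.
Reaction (1): H2SO4→HCl ratio 1:2 ⇒ n(HCl) = 6.0830 mol.
Reaction (2): HCl→Cl2 ratio 4:1 ⇒ n(Cl2) = 1.5208 mol.
Reaction (3): Cl2→KCl ratio 1:2 ⇒ n(KCl) = 3.0415 mol.
Mass of KCl = 3.0415 × 74.55 = 226.75 g.

226.7 g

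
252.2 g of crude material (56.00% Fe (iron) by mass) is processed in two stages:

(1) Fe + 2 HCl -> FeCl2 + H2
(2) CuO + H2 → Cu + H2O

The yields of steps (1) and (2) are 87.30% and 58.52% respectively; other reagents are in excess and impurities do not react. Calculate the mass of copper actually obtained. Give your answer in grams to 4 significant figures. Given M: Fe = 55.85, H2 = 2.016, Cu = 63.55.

82.10 g

Pure Fe = 252.2 × 0.5600 = 141.23 g.
n(Fe) = 141.23 / 55.85 = 2.5288 mol.
Step 1 (Fe:H2 = 1:1): theoretical n(H2) = 2.5288 mol; at 87.30% yield, n(H2) = 2.2076 mol.
Step 2 (H2:Cu = 1:1): theoretical n(Cu) = 2.2076 mol, so theoretical mass = 2.2076 × 63.55 = 140.29 g.
At 58.52% yield, actual mass of Cu = 140.29 × 0.5852 = 82.100 g.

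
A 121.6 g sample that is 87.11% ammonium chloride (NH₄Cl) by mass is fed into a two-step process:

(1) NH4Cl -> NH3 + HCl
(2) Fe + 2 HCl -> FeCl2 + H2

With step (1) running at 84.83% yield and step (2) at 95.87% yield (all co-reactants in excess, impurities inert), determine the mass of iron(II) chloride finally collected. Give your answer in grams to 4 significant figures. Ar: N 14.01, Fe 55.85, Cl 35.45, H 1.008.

102.1 g

Pure NH4Cl = 121.6 × 0.8711 = 105.93 g.
M(NH4Cl) = 14.01 + 4(1.008) + 35.45 = 53.492 g/mol.
M(FeCl2) = 55.85 + 2(35.45) = 126.75 g/mol.
n(NH4Cl) = 105.93 / 53.492 = 1.9802 mol.
Step 1 (NH4Cl:HCl = 1:1): theoretical n(HCl) = 1.9802 mol; at 84.83% yield, n(HCl) = 1.6798 mol.
Step 2 (HCl:FeCl2 = 2:1): theoretical n(FeCl2) = 0.83991 mol, so theoretical mass = 0.83991 × 126.75 = 106.46 g.
At 95.87% yield, actual mass of FeCl2 = 106.46 × 0.9587 = 102.06 g.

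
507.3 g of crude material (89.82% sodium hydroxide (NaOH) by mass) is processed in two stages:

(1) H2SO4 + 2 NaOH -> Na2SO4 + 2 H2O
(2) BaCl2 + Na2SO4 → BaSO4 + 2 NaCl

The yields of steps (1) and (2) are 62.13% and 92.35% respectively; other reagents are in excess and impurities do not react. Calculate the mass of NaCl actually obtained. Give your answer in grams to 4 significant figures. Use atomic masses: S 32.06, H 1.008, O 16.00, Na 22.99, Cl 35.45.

382.0 g

Pure NaOH = 507.3 × 0.8982 = 455.66 g.
M(NaOH) = 22.99 + 16.00 + 1.008 = 39.998 g/mol.
M(NaCl) = 22.99 + 35.45 = 58.44 g/mol.
n(NaOH) = 455.66 / 39.998 = 11.392 mol.
Step 1 (NaOH:Na2SO4 = 2:1): theoretical n(Na2SO4) = 5.6960 mol; at 62.13% yield, n(Na2SO4) = 3.5389 mol.
Step 2 (Na2SO4:NaCl = 1:2): theoretical n(NaCl) = 7.0778 mol, so theoretical mass = 7.0778 × 58.44 = 413.63 g.
At 92.35% yield, actual mass of NaCl = 413.63 × 0.9235 = 381.99 g.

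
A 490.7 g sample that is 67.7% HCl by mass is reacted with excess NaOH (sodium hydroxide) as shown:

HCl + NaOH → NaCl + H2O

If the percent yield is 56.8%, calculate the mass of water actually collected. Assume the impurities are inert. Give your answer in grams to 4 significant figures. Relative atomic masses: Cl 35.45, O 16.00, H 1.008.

93.24 g

Pure HCl available = 490.7 g × 0.677 = 332.20 g.
M(HCl) = 1.008 + 35.45 = 36.458 g/mol.
M(H2O) = 2(1.008) + 16.00 = 18.016 g/mol.
n(HCl) = 332.20 g / 36.458 g/mol = 9.1120 mol.
From the equation the HCl:H2O mole ratio is 1:1, so n(H2O) = 9.1120 × 1/1 = 9.1120 mol.
Mass of H2O = 9.1120 mol × 18.016 g/mol = 164.16 g.
Actual mass collected = 164.16 g × 0.568 = 93.244 g.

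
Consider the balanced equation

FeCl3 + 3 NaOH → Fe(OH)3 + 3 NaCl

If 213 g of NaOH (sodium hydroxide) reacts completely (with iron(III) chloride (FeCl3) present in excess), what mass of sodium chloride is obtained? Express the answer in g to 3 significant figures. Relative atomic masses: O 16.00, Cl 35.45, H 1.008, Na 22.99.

311 g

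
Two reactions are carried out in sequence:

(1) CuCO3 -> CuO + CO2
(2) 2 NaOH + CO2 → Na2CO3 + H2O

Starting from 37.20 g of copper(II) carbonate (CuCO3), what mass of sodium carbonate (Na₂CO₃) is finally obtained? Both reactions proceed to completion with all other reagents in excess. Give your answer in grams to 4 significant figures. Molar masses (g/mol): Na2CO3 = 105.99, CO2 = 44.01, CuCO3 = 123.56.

31.91 g

n(CuCO3) = 37.200 / 123.56 = 0.30107 mol.
Step 1 gives a 1:1 ratio of CuCO3 to CO2, so n(CO2) = 0.30107 mol.
In step 2 the CO2:Na2CO3 ratio is 1:1, so n(Na2CO3) = 0.30107 mol.
Mass of Na2CO3 = 0.30107 × 105.99 = 31.910 g.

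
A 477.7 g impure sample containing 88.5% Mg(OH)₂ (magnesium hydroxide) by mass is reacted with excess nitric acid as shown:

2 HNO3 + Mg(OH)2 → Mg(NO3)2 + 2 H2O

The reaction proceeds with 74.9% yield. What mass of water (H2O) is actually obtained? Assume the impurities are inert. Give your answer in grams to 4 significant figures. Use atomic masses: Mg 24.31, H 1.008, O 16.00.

195.6 g

Pure Mg(OH)2 available = 477.7 g × 0.885 = 422.76 g.
M(Mg(OH)2) = 24.31 + 2(16.00) + 2(1.008) = 58.326 g/mol.
M(H2O) = 2(1.008) + 16.00 = 18.016 g/mol.
n(Mg(OH)2) = 422.76 g / 58.326 g/mol = 7.2483 mol.
From the equation the Mg(OH)2:H2O mole ratio is 1:2, so n(H2O) = 7.2483 × 2/1 = 14.497 mol.
Mass of H2O = 14.497 mol × 18.016 g/mol = 261.17 g.
Actual mass collected = 261.17 g × 0.749 = 195.62 g.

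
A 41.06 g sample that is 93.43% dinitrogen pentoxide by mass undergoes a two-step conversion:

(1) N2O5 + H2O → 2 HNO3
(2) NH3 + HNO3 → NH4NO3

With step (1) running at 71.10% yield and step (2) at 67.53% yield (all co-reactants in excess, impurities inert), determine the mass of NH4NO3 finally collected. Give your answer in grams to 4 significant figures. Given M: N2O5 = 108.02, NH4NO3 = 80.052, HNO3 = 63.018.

27.30 g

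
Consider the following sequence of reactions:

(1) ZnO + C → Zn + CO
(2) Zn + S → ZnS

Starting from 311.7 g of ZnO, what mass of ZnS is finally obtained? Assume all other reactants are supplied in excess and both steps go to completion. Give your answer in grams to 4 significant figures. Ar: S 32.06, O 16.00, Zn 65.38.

373.2 g

M(ZnO) = 65.38 + 16.00 = 81.38 g/mol.
M(ZnS) = 65.38 + 32.06 = 97.44 g/mol.
n(ZnO) = 311.70 / 81.38 = 3.8302 mol.
Step 1 gives a 1:1 ratio of ZnO to Zn, so n(Zn) = 3.8302 mol.
In step 2 the Zn:ZnS ratio is 1:1, so n(ZnS) = 3.8302 mol.
Mass of ZnS = 3.8302 × 97.44 = 373.21 g.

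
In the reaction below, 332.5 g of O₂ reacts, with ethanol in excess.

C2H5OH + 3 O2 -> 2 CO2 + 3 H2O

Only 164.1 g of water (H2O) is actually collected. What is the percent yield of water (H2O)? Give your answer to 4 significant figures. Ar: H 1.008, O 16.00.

87.66 %

M(O2) = 2(16.00) = 32.00 g/mol.
M(H2O) = 2(1.008) + 16.00 = 18.016 g/mol.
n(O2) = 332.50 g / 32.00 g/mol = 10.391 mol.
From the equation the O2:H2O mole ratio is 3:3, so n(H2O) = 10.391 × 3/3 = 10.391 mol.
Mass of H2O = 10.391 mol × 18.016 g/mol = 187.20 g.
This is the theoretical yield. Percent yield = 164.1 g / 187.20 g × 100% = 87.661%.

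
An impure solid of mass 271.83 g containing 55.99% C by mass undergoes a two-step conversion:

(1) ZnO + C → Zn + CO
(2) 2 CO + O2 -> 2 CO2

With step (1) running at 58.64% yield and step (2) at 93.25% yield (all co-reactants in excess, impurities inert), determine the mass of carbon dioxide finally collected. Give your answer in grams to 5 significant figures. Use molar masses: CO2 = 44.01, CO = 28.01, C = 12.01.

Pure C = 271.83 × 0.5599 = 152.198 g.
n(C) = 152.198 / 12.01 = 12.6726 mol.
Step 1 (C:CO = 1:1): theoretical n(CO) = 12.6726 mol; at 58.64% yield, n(CO) = 7.43120 mol.
Step 2 (CO:CO2 = 2:2): theoretical n(CO2) = 7.43120 mol, so theoretical mass = 7.43120 × 44.01 = 327.047 g.
At 93.25% yield, actual mass of CO2 = 327.047 × 0.9325 = 304.971 g.

304.97 g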